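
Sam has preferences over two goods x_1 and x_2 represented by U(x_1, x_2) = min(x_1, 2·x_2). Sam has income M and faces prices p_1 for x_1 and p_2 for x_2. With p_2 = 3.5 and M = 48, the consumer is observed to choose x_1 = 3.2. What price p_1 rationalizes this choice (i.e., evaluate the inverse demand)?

p_1 = 13.25

With perfect complements, no substitution: consume in ratio x_1:x_2 = 2:1.
Budget: p_1·x_1 + p_2·(1/2)·x_1 = M, so (2·p_1 + p_2)·x_1 = 2·M.
Demand: x_1*(p_1,p_2,M) = 2·M/(2·p_1 + p_2), x_2* = M/(2·p_1 + p_2).
Set x_1* = 3.2 in the demand function and solve for p_1: p_1 = 13.25.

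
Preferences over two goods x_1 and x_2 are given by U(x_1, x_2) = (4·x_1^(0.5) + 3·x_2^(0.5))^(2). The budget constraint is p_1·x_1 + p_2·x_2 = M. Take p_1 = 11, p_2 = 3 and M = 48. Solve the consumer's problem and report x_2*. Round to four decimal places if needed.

x_2* = 10.7755

Numerically x_2/x_1 = 7.5625, so x_1* = 48/(11 + 3·7.5625) = 1.4249 and x_2* = 7.5625·1.4249 = 10.7755.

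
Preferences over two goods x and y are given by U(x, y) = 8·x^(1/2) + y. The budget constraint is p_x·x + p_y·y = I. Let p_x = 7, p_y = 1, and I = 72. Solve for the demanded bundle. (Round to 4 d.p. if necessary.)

x* = 0.3265, y* = 69.7143

Solve: √x = 4·p_y/p_x, so x*(p_x,p_y) = (4·p_y/p_x)², and y* = (I − p_x·x*)/p_y.
Plugging in: x* = (4·1/7)² = 0.3265, y* = 69.7143.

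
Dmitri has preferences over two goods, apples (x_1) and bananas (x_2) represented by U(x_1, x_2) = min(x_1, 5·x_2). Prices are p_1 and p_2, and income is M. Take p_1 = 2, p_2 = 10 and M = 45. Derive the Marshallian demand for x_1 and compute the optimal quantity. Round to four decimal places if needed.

With perfect complements, no substitution: consume in ratio x_1:x_2 = 5:1.
Budget: p_1·x_1 + p_2·(1/5)·x_1 = M, so (5·p_1 + p_2)·x_1 = 5·M.
Demand: x_1*(p_1,p_2,M) = 5·M/(5·p_1 + p_2), x_2* = M/(5·p_1 + p_2).
Here 5·2 + 10 = 20, giving x_1* = 11.25.

x_1* = 11.25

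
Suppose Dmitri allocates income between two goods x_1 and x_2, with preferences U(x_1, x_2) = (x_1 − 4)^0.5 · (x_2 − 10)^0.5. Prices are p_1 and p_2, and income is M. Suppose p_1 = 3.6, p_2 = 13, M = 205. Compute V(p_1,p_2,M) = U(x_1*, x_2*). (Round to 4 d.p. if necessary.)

V = 4.4291

After buying the subsistence bundle (4, 10), a share 0.5 of the remaining income goes to x_1: x_1* = 4 + 0.5·(M − 4p_1 − 10p_2)/p_1.
Discretionary income = 205 − 4·3.6 − 10·13 = 60.6; x_1* = 4 + 0.5·60.6/3.6 = 12.4167; x_2* = 10 + 0.5·60.6/13 = 12.3308.
Utility at the optimum: U(12.4167, 12.3308) = 4.4291.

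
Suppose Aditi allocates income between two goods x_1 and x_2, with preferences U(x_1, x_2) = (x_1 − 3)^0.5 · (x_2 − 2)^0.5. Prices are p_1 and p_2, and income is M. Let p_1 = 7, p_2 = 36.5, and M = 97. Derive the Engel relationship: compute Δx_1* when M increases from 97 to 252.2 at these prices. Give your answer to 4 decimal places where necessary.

MRS = (x_2−2)/(x_1−3). Tangency with p_1/p_2 gives x_2−2 = (p_1/p_2)·(x_1−3).
After buying the subsistence bundle (3, 2), a share 0.5 of the remaining income goes to x_1: x_1* = 3 + 0.5·(M − 3p_1 − 2p_2)/p_1.
Discretionary income = 97 − 3·7 − 2·36.5 = 3; x_1* = 3 + 0.5·3/7 = 3.2143.
At M' = 252.2: x_1* = 14.3. Change: 14.3 − 3.2143 = 11.0857.

Δx_1* = 11.0857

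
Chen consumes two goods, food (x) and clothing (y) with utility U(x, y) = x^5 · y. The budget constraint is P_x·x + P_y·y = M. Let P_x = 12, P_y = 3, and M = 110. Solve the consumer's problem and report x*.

x* = 7.6389

Tangency: MRS = 5·y/x = P_x/P_y.
Rearranging, P_y·y = (1/5)·P_x·x. Substituting into the budget gives P_x·x·(1 + (1/5)) = M.
Demand: x*(P_x,P_y,M) = 5/6·M/P_x and y* = 1/6·M/P_y.
At P_x=12, P_y=3, M=110: x* = 5/6·110/12 = 7.6389.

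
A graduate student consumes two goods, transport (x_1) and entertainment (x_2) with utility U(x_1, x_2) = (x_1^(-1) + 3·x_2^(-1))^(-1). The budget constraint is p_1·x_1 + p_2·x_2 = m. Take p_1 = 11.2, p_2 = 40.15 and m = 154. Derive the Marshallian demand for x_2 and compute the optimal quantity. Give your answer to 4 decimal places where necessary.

Substitute x_2 = (x_2/x_1)·x_1 into the budget: x_1* = m/(p_1 + p_2·(x_2/x_1)).
Numerically x_2/x_1 = 0.914801, so x_1* = 154/(11.2 + 40.15·0.914801) = 3.2131 and x_2* = 0.914801·3.2131 = 2.9393.

x_2* = 2.9393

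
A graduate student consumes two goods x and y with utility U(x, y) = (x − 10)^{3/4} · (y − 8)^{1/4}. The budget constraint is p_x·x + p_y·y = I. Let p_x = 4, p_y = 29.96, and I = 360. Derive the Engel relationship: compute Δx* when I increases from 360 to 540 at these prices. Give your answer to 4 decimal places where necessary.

Δx* = 33.75

MRS = 3·(y−8)/(x−10). Tangency with p_x/p_y gives y−8 = (1/3)·(p_x/p_y)·(x−10).
After buying the subsistence bundle (10, 8), a share 0.75 of the remaining income goes to x: x* = 10 + 0.75·(I − 10p_x − 8p_y)/p_x.
Discretionary income = 360 − 10·4 − 8·29.96 = 80.32; x* = 10 + 0.75·80.32/4 = 25.06.
At I' = 540: x* = 58.81. Change: 58.81 − 25.06 = 33.75.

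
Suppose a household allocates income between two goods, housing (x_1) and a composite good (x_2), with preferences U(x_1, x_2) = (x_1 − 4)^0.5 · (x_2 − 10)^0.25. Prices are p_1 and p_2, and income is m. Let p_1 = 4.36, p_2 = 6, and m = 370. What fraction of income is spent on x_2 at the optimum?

MRS = 2·(x_2−10)/(x_1−4). Tangency with p_1/p_2 gives x_2−10 = (1/2)·(p_1/p_2)·(x_1−4).
Substituting into the budget: x_1* = 4 + 2/3·(m − 4·p_1 − 10·p_2)/p_1, and x_2* = 10 + 1/3·(…)/p_2.
Discretionary income = 370 − 4·4.36 − 10·6 = 292.56; x_1* = 4 + 2/3·292.56/4.36 = 48.7339; x_2* = 10 + 1/3·292.56/6 = 26.2533.
Expenditure on x_2: 6·26.2533 = 157.52; share = 0.4257.

share on x_2 = 0.4257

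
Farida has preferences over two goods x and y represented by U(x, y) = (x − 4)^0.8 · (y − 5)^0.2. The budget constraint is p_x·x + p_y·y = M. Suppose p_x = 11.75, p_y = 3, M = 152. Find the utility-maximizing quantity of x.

Let x' = x−4, y' = y−5. MRS = 4·y'/x' = p_x/p_y.
After buying the subsistence bundle (4, 5), a share 0.8 of the remaining income goes to x: x* = 4 + 0.8·(M − 4p_x − 5p_y)/p_x.
Discretionary income = 152 − 4·11.75 − 5·3 = 90; x* = 4 + 0.8·90/11.75 = 10.1277.

x* = 10.1277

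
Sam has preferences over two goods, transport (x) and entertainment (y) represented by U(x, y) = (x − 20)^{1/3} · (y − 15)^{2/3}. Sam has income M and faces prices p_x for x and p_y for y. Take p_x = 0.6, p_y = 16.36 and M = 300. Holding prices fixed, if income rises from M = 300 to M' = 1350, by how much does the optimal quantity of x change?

MRS = (1/2)·(y−15)/(x−20). Tangency with p_x/p_y gives y−15 = 2·(p_x/p_y)·(x−20).
After buying the subsistence bundle (20, 15), a share 1/3 of the remaining income goes to x: x* = 20 + 1/3·(M − 20p_x − 15p_y)/p_x.
Discretionary income = 300 − 20·0.6 − 15·16.36 = 42.6; x* = 20 + 1/3·42.6/0.6 = 43.6667.
At M' = 1350: x* = 627. Change: 627 − 43.6667 = 583.3333.

Δx* = 583.3333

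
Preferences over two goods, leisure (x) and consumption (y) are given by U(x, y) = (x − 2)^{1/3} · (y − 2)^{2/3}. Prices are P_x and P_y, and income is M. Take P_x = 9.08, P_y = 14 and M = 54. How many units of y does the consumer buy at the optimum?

This is Cobb-Douglas in (x−2, y−2): tangency gives 1/3·P_y·(y−2) = 2/3·P_x·(x−2).
After buying the subsistence bundle (2, 2), a share 1/3 of the remaining income goes to x: x* = 2 + 1/3·(M − 2P_x − 2P_y)/P_x.
Discretionary income = 54 − 2·9.08 − 2·14 = 7.84; y* = 2 + 2/3·7.84/14 = 2.3733.

y* = 2.3733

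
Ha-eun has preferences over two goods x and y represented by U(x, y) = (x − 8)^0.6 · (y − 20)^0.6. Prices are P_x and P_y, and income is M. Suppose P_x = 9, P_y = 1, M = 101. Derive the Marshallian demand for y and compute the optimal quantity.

MRS = (y−20)/(x−8). Tangency with P_x/P_y gives y−20 = (P_x/P_y)·(x−8).
After buying the subsistence bundle (8, 20), a share 0.5 of the remaining income goes to x: x* = 8 + 0.5·(M − 8P_x − 20P_y)/P_x.
Discretionary income = 101 − 8·9 − 20·1 = 9; y* = 20 + 0.5·9/1 = 24.5.

y* = 24.5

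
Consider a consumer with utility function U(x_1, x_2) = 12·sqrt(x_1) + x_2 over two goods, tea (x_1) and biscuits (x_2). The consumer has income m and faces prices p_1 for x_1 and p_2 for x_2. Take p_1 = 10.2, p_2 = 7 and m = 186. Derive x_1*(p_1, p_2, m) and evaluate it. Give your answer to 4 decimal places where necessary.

MU_x_1 = 6/√x_1, MU_x_2 = 1. Tangency: 6/√x_1 = p_1/p_2.
Solve: √x_1 = 6·p_2/p_1, so x_1*(p_1,p_2) = (6·p_2/p_1)², and x_2* = (m − p_1·x_1*)/p_2.
Plugging in: x_1* = (6·7/10.2)² = 16.955.

x_1* = 16.955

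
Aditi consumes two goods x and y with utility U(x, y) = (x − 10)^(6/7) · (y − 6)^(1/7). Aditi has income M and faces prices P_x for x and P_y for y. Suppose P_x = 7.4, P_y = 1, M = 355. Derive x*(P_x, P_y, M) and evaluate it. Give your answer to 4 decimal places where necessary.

x* = 41.8533

This is Cobb-Douglas in (x−10, y−6): tangency gives 6/7·P_y·(y−6) = 1/7·P_x·(x−10).
After buying the subsistence bundle (10, 6), a share 6/7 of the remaining income goes to x: x* = 10 + 6/7·(M − 10P_x − 6P_y)/P_x.
Discretionary income = 355 − 10·7.4 − 6·1 = 275; x* = 10 + 6/7·275/7.4 = 41.8533.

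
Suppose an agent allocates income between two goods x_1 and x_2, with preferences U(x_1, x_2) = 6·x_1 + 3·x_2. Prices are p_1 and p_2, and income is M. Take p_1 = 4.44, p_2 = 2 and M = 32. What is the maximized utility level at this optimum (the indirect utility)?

V = 48

x_2 gives more utility per dollar, so spend all income on x_2: x_2* = M/p_2, x_1* = 0.
Numerically: x_1* = 0, x_2* = 16.
Utility at the optimum: U(0, 16) = 48.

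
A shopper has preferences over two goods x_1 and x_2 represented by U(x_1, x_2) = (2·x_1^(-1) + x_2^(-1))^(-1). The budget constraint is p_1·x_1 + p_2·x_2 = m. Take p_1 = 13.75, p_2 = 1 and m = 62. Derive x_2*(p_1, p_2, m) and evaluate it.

With the ratio pinned down, the budget gives x_1* = m/(p_1 + p_2·(x_2/x_1)) and x_2* = (x_2/x_1)·x_1*.
Numerically x_2/x_1 = 2.622022, so x_1* = 62/(13.75 + 1·2.622022) = 3.7869 and x_2* = 2.622022·3.7869 = 9.9295.

x_2* = 9.9295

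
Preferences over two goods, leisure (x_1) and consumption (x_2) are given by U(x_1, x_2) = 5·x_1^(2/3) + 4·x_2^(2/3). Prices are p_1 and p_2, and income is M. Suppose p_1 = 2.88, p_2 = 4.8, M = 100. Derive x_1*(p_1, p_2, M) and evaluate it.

x_1* = 29.3183

With the ratio pinned down, the budget gives x_1* = M/(p_1 + p_2·(x_2/x_1)) and x_2* = (x_2/x_1)·x_1*.
Numerically x_2/x_1 = 0.110592, so x_1* = 100/(2.88 + 4.8·0.110592) = 29.3183.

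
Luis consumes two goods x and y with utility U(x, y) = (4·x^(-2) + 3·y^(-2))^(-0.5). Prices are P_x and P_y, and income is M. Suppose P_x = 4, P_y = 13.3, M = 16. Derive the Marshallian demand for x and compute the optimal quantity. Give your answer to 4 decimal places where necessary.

MRS = MU_x/MU_y = (4/3)·(y/x)^(3). Set equal to P_x/P_y.
Hence y/x = ((3/4)·P_x/P_y)^(1/(3)), i.e. raised to the 1/3 power.
With the ratio pinned down, the budget gives x* = M/(P_x + P_y·(y/x)) and y* = (y/x)·x*.
Numerically y/x = 0.608728, so x* = 16/(4 + 13.3·0.608728) = 1.3227.

x* = 1.3227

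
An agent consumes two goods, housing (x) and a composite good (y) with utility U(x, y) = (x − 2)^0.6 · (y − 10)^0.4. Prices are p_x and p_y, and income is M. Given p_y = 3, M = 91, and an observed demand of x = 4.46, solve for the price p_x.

p_x = 10

Let x' = x−2, y' = y−10. MRS = (3/2)·y'/x' = p_x/p_y.
After buying the subsistence bundle (2, 10), a share 0.6 of the remaining income goes to x: x* = 2 + 0.6·(M − 2p_x − 10p_y)/p_x.
Set x* = 4.46 in the demand function and solve for p_x: p_x = 10.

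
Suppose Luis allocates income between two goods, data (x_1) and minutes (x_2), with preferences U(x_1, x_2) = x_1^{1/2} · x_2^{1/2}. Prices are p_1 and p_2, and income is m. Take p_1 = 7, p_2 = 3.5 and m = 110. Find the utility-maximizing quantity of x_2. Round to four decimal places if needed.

MU_x_1/MU_x_2 = (0.5·x_2)/(0.5·x_1); tangency sets this equal to p_1/p_2.
So 0.5·p_2·x_2 = 0.5·p_1·x_1; combined with the budget, a share 0.5 of income goes to x_1.
Demand: x_1*(p_1,p_2,m) = 0.5·m/p_1 and x_2* = 0.5·m/p_2.
At p_1=7, p_2=3.5, m=110: x_2* = 0.5·110/3.5 = 15.7143.

x_2* = 15.7143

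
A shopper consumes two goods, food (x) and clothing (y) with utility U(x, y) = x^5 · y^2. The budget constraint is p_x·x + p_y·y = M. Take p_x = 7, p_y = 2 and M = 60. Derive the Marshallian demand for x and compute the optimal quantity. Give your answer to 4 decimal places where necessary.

Demand: x*(p_x,p_y,M) = 5/7·M/p_x and y* = 2/7·M/p_y.
At p_x=7, p_y=2, M=60: x* = 5/7·60/7 = 6.1224.

x* = 6.1224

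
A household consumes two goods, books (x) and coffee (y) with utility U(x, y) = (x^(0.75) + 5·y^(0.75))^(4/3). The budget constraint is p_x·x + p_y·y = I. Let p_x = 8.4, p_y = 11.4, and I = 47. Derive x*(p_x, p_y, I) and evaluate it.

x* = 0.0223

MU_x ∝ x^(-0.25), MU_y ∝ 5·y^(-0.25), so MRS = (1/5)·(y/x)^(0.25) = p_x/p_y.
Hence y/x = (5·p_x/p_y)^(1/(0.25)), i.e. raised to the 4 power.
Substitute y = (y/x)·x into the budget: x* = I/(p_x + p_y·(y/x)).
Numerically y/x = 184.237383, so x* = 47/(8.4 + 11.4·184.237383) = 0.0223.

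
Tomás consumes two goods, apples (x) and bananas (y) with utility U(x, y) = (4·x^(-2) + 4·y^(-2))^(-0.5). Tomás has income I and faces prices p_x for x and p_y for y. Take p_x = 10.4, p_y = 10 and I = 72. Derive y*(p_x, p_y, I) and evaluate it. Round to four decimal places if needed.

y* = 3.5529

With the ratio pinned down, the budget gives x* = I/(p_x + p_y·(y/x)) and y* = (y/x)·x*.
Numerically y/x = 1.013159, so x* = 72/(10.4 + 10·1.013159) = 3.5068 and y* = 1.013159·3.5068 = 3.5529.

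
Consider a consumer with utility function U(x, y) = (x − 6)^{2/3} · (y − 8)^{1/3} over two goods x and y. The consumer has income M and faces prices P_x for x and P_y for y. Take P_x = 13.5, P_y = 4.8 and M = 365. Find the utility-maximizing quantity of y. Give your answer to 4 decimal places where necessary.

y* = 25.0556

This is Cobb-Douglas in (x−6, y−8): tangency gives 2/3·P_y·(y−8) = 1/3·P_x·(x−6).
After buying the subsistence bundle (6, 8), a share 2/3 of the remaining income goes to x: x* = 6 + 2/3·(M − 6P_x − 8P_y)/P_x.
Discretionary income = 365 − 6·13.5 − 8·4.8 = 245.6; y* = 8 + 1/3·245.6/4.8 = 25.0556.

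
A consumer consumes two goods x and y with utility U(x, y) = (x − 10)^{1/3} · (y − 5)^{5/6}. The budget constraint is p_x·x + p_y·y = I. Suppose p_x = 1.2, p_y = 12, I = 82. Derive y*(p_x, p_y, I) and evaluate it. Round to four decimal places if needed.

This is Cobb-Douglas in (x−10, y−5): tangency gives 1/3·p_y·(y−5) = 5/6·p_x·(x−10).
Substituting into the budget: x* = 10 + 2/7·(I − 10·p_x − 5·p_y)/p_x, and y* = 5 + 5/7·(…)/p_y.
Discretionary income = 82 − 10·1.2 − 5·12 = 10; y* = 5 + 5/7·10/12 = 5.5952.

y* = 5.5952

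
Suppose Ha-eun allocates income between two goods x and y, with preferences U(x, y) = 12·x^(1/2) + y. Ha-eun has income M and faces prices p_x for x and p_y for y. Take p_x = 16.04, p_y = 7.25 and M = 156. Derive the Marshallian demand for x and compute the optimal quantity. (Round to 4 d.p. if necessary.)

MU_x = 6/√x, MU_y = 1. Tangency: 6/√x = p_x/p_y.
Solve: √x = 6·p_y/p_x, so x*(p_x,p_y) = (6·p_y/p_x)², and y* = (M − p_x·x*)/p_y.
Plugging in: x* = (6·7.25/16.04)² = 7.3548.

x* = 7.3548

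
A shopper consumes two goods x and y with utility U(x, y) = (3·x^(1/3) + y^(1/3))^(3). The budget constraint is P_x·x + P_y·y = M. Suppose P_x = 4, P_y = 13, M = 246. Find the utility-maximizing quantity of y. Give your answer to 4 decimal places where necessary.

y* = 1.8252

MU_x ∝ 3·x^(-2/3), MU_y ∝ y^(-2/3), so MRS = 3·(y/x)^(2/3) = P_x/P_y.
Hence y/x = ((1/3)·P_x/P_y)^(1/(2/3)), i.e. raised to the 1.5 power.
Substitute y = (y/x)·x into the budget: x* = M/(P_x + P_y·(y/x)).
Numerically y/x = 0.032847, so x* = 246/(4 + 13·0.032847) = 55.568 and y* = 0.032847·55.568 = 1.8252.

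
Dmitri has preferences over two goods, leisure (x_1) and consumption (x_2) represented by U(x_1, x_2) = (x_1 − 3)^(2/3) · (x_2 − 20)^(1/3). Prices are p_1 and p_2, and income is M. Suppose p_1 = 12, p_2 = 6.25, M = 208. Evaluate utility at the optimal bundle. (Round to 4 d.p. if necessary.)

Discretionary income = 208 − 3·12 − 20·6.25 = 47; x_1* = 3 + 2/3·47/12 = 5.6111; x_2* = 20 + 1/3·47/6.25 = 22.5067.
Utility at the optimum: U(5.6111, 22.5067) = 2.5758.

V = 2.5758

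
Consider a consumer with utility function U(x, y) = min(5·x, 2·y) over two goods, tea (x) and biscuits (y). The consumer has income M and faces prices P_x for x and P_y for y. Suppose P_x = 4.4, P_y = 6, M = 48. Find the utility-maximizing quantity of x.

Leontief preferences: the optimum is at the kink where x/2 = y/5, i.e. y = (5/2)·x.
Budget: P_x·x + P_y·(5/2)·x = M, so (2·P_x + 5·P_y)·x = 2·M.
Demand: x*(P_x,P_y,M) = 2·M/(2·P_x + 5·P_y), y* = 5·M/(2·P_x + 5·P_y).
Here 2·4.4 + 5·6 = 38.8, giving x* = 2.4742.

x* = 2.4742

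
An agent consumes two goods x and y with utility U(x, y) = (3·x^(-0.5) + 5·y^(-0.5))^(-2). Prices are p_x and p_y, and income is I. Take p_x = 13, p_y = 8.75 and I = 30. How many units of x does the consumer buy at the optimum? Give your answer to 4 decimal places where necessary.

x* = 1.0339

MRS = MU_x/MU_y = (3/5)·(y/x)^(1.5). Set equal to p_x/p_y.
Hence y/x = ((5/3)·p_x/p_y)^(1/(1.5)), i.e. raised to the 2/3 power.
Substitute y = (y/x)·x into the budget: x* = I/(p_x + p_y·(y/x)).
Numerically y/x = 1.830302, so x* = 30/(13 + 8.75·1.830302) = 1.0339.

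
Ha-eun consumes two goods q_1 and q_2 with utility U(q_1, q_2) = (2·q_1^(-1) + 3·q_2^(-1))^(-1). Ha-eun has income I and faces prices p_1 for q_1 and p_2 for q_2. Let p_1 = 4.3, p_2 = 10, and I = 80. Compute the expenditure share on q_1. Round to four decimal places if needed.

MU_q_1 ∝ 2·q_1^(-2), MU_q_2 ∝ 3·q_2^(-2), so MRS = (2/3)·(q_2/q_1)^(2) = p_1/p_2.
Solve for the ratio: q_2/q_1 = [(3/2)·p_1/p_2]^(0.5).
With the ratio pinned down, the budget gives q_1* = I/(p_1 + p_2·(q_2/q_1)) and q_2* = (q_2/q_1)·q_1*.
Numerically q_2/q_1 = 0.803119, so q_1* = 80/(4.3 + 10·0.803119) = 6.4876 and q_2* = 0.803119·6.4876 = 5.2103.
Expenditure on q_1: 4.3·6.4876 = 27.8967; share = 0.3487.

share on q_1 = 0.3487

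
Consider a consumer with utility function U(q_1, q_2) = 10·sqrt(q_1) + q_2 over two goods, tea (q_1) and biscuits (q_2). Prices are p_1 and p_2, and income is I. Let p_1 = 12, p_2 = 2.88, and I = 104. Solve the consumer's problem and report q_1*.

Set MRS = p_1/p_2: 5·q_1^(−1/2) = p_1/p_2.
Solve: √q_1 = 5·p_2/p_1, so q_1*(p_1,p_2) = (5·p_2/p_1)², and q_2* = (I − p_1·q_1*)/p_2.
Plugging in: q_1* = (5·2.88/12)² = 1.44.

q_1* = 1.44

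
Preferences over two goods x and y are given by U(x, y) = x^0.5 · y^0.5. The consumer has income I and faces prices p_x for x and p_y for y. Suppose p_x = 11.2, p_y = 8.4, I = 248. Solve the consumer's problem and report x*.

x* = 11.0714

Tangency: MRS = y/x = p_x/p_y.
Rearranging, p_y·y = p_x·x. Substituting into the budget gives p_x·x·(1 + 1) = I.
Demand: x*(p_x,p_y,I) = 0.5·I/p_x and y* = 0.5·I/p_y.
At p_x=11.2, p_y=8.4, I=248: x* = 0.5·248/11.2 = 11.0714.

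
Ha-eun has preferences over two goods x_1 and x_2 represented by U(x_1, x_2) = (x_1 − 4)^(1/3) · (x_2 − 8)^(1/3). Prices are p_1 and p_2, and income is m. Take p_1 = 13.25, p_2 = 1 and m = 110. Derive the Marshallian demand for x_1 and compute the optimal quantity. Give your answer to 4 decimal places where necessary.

After buying the subsistence bundle (4, 8), a share 0.5 of the remaining income goes to x_1: x_1* = 4 + 0.5·(m − 4p_1 − 8p_2)/p_1.
Discretionary income = 110 − 4·13.25 − 8·1 = 49; x_1* = 4 + 0.5·49/13.25 = 5.8491.

x_1* = 5.8491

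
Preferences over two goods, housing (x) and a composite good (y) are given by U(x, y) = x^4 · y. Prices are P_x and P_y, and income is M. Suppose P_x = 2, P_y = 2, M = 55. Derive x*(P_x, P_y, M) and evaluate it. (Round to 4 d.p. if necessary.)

Tangency: MRS = 4·y/x = P_x/P_y.
So 4·P_y·y = P_x·x; combined with the budget, a share 0.8 of income goes to x.
Demand: x*(P_x,P_y,M) = 0.8·M/P_x and y* = 0.2·M/P_y.
At P_x=2, P_y=2, M=55: x* = 0.8·55/2 = 22.

x* = 22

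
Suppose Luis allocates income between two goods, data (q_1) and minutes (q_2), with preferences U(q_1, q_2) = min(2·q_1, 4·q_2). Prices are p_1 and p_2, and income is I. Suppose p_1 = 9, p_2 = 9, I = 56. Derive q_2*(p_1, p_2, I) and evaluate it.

Leontief preferences: the optimum is at the kink where q_1/4 = q_2/2, i.e. q_2 = (1/2)·q_1.
Budget: p_1·q_1 + p_2·(1/2)·q_1 = I, so (4·p_1 + 2·p_2)·q_1 = 4·I.
Demand: q_1*(p_1,p_2,I) = 4·I/(4·p_1 + 2·p_2), q_2* = 2·I/(4·p_1 + 2·p_2).
Here 4·9 + 2·9 = 54, giving q_2* = 2.0741.

q_2* = 2.0741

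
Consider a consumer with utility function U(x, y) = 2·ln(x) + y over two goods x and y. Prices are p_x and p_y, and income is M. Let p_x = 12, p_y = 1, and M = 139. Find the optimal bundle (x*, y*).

MU_x = 2/x, MU_y = 1. Tangency: 2/x = p_x/p_y.
So x*(p_x,p_y) = 2·p_y/p_x, independent of income; and y* = (M − 2·p_y)/p_y.
At the given prices: x* = 2·1/12 = 0.1667, and y* = 137.

x* = 0.1667, y* = 137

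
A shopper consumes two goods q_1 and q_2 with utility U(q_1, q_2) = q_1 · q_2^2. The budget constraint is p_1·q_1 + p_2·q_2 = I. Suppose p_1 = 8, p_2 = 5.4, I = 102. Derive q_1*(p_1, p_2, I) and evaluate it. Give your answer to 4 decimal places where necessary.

At p_1=8, p_2=5.4, I=102: q_1* = 1/3·102/8 = 4.25.

q_1* = 4.25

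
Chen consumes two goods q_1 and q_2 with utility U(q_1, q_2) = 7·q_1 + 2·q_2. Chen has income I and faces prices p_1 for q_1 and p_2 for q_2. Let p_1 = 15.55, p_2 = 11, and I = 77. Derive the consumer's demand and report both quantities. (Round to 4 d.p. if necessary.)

Perfect substitutes: compare marginal utility per dollar. 7/p_1 vs 2/p_2 → 0.4502 vs 0.1818.
q_1 gives more utility per dollar, so spend all income on q_1: q_1* = I/p_1, q_2* = 0.
Numerically: q_1* = 4.9518, q_2* = 0.

q_1* = 4.9518, q_2* = 0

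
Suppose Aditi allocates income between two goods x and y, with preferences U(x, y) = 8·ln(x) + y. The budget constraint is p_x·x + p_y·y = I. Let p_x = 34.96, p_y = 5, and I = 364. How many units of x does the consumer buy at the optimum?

MU_x = 8/x, MU_y = 1. Tangency: 8/x = p_x/p_y.
So x*(p_x,p_y) = 8·p_y/p_x, independent of income; and y* = (I − 8·p_y)/p_y.
At the given prices: x* = 8·5/34.96 = 1.1442.

x* = 1.1442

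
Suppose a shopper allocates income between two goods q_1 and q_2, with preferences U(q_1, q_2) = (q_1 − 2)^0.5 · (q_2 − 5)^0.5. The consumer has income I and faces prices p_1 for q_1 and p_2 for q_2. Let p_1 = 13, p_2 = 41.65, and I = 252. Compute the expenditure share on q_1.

This is Cobb-Douglas in (q_1−2, q_2−5): tangency gives 0.5·p_2·(q_2−5) = 0.5·p_1·(q_1−2).
After buying the subsistence bundle (2, 5), a share 0.5 of the remaining income goes to q_1: q_1* = 2 + 0.5·(I − 2p_1 − 5p_2)/p_1.
Discretionary income = 252 − 2·13 − 5·41.65 = 17.75; q_1* = 2 + 0.5·17.75/13 = 2.6827; q_2* = 5 + 0.5·17.75/41.65 = 5.2131.
Expenditure on q_1: 13·2.6827 = 34.875; share = 0.1384.

share on q_1 = 0.1384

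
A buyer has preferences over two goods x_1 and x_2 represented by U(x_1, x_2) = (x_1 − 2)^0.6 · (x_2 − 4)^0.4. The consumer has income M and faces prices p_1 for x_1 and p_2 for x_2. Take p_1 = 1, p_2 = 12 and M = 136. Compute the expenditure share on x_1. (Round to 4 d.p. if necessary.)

Discretionary income = 136 − 2·1 − 4·12 = 86; x_1* = 2 + 0.6·86/1 = 53.6; x_2* = 4 + 0.4·86/12 = 6.8667.
Expenditure on x_1: 1·53.6 = 53.6; share = 0.3941.

share on x_1 = 0.3941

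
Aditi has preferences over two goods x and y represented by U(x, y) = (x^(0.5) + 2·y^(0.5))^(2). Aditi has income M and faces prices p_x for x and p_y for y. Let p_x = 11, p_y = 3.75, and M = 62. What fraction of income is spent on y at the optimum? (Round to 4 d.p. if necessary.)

share on y = 0.9215

MRS = MU_x/MU_y = (1/2)·(y/x)^(0.5). Set equal to p_x/p_y.
Hence y/x = (2·p_x/p_y)^(1/(0.5)), i.e. raised to the 2 power.
Substitute y = (y/x)·x into the budget: x* = M/(p_x + p_y·(y/x)).
Numerically y/x = 34.417778, so x* = 62/(11 + 3.75·34.417778) = 0.4426 and y* = 34.417778·0.4426 = 15.2349.
Expenditure on y: 3.75·15.2349 = 57.1309; share = 0.9215.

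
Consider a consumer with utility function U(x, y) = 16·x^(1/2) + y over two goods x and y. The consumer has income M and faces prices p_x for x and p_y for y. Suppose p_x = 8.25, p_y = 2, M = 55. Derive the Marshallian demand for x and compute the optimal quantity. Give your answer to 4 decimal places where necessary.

x* = 3.7612

Plugging in: x* = (8·2/8.25)² = 3.7612.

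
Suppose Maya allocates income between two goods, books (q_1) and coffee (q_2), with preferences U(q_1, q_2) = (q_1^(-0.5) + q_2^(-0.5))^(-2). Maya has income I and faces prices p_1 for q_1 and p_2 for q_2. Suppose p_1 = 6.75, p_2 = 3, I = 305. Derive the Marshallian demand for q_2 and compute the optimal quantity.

MRS = MU_q_1/MU_q_2 = (q_2/q_1)^(1.5). Set equal to p_1/p_2.
Hence q_2/q_1 = (p_1/p_2)^(1/(1.5)), i.e. raised to the 2/3 power.
With the ratio pinned down, the budget gives q_1* = I/(p_1 + p_2·(q_2/q_1)) and q_2* = (q_2/q_1)·q_1*.
Numerically q_2/q_1 = 1.717071, so q_1* = 305/(6.75 + 3·1.717071) = 25.6276 and q_2* = 1.717071·25.6276 = 44.0045.

q_2* = 44.0045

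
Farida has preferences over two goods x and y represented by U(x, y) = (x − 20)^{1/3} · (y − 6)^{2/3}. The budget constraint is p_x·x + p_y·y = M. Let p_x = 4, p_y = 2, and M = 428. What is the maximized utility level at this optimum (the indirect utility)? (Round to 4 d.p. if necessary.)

After buying the subsistence bundle (20, 6), a share 1/3 of the remaining income goes to x: x* = 20 + 1/3·(M − 20p_x − 6p_y)/p_x.
Discretionary income = 428 − 20·4 − 6·2 = 336; x* = 20 + 1/3·336/4 = 48; y* = 6 + 2/3·336/2 = 118.
Utility at the optimum: U(48, 118) = 70.5556.

V = 70.5556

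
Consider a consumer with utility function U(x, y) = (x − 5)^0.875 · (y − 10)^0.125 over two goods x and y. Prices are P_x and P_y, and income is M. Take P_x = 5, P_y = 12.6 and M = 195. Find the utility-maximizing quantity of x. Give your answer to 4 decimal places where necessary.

x* = 12.7

This is Cobb-Douglas in (x−5, y−10): tangency gives 0.875·P_y·(y−10) = 0.125·P_x·(x−5).
After buying the subsistence bundle (5, 10), a share 0.875 of the remaining income goes to x: x* = 5 + 0.875·(M − 5P_x − 10P_y)/P_x.
Discretionary income = 195 − 5·5 − 10·12.6 = 44; x* = 5 + 0.875·44/5 = 12.7.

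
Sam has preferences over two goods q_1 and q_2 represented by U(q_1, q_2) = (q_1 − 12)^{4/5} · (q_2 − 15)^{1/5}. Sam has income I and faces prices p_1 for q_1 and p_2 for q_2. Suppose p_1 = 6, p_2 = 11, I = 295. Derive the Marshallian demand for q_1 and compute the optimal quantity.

q_1* = 19.7333

Let q_1' = q_1−12, q_2' = q_2−15. MRS = 4·q_2'/q_1' = p_1/p_2.
After buying the subsistence bundle (12, 15), a share 0.8 of the remaining income goes to q_1: q_1* = 12 + 0.8·(I − 12p_1 − 15p_2)/p_1.
Discretionary income = 295 − 12·6 − 15·11 = 58; q_1* = 12 + 0.8·58/6 = 19.7333.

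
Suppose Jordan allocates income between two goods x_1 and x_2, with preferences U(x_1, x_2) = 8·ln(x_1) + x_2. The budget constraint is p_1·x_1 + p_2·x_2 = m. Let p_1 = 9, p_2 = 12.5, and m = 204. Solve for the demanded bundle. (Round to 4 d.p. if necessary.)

x_1* = 11.1111, x_2* = 8.32

Set MRS = p_1/p_2: (8/x_1)/1 = p_1/p_2.
So x_1*(p_1,p_2) = 8·p_2/p_1, independent of income; and x_2* = (m − 8·p_2)/p_2.
At the given prices: x_1* = 8·12.5/9 = 11.1111, and x_2* = 8.32.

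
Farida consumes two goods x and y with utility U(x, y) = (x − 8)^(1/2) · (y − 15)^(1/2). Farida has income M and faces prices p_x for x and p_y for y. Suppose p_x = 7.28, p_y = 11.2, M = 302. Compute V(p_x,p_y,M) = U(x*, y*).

V = 4.195

After buying the subsistence bundle (8, 15), a share 0.5 of the remaining income goes to x: x* = 8 + 0.5·(M − 8p_x − 15p_y)/p_x.
Discretionary income = 302 − 8·7.28 − 15·11.2 = 75.76; x* = 8 + 0.5·75.76/7.28 = 13.2033; y* = 15 + 0.5·75.76/11.2 = 18.3821.
Utility at the optimum: U(13.2033, 18.3821) = 4.195.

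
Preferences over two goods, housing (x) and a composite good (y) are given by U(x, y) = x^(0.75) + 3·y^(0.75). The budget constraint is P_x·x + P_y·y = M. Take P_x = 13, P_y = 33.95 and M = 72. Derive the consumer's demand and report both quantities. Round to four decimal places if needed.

x* = 0.9983, y* = 1.7385

MU_x ∝ x^(-0.25), MU_y ∝ 3·y^(-0.25), so MRS = (1/3)·(y/x)^(0.25) = P_x/P_y.
Hence y/x = (3·P_x/P_y)^(1/(0.25)), i.e. raised to the 4 power.
Substitute y = (y/x)·x into the budget: x* = M/(P_x + P_y·(y/x)).
Numerically y/x = 1.741403, so x* = 72/(13 + 33.95·1.741403) = 0.9983 and y* = 1.741403·0.9983 = 1.7385.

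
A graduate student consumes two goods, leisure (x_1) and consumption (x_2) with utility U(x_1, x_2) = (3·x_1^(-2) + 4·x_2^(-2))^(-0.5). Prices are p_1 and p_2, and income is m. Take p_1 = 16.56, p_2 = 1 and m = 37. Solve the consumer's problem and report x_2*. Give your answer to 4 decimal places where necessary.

x_2* = 5.3601

Substitute x_2 = (x_2/x_1)·x_1 into the budget: x_1* = m/(p_1 + p_2·(x_2/x_1)).
Numerically x_2/x_1 = 2.805432, so x_1* = 37/(16.56 + 1·2.805432) = 1.9106 and x_2* = 2.805432·1.9106 = 5.3601.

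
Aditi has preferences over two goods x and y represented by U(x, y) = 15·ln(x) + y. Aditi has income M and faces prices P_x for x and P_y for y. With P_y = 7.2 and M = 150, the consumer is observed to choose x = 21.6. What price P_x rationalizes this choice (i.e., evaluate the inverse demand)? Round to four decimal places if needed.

P_x = 5

Set MRS = P_x/P_y: (15/x)/1 = P_x/P_y.
So x*(P_x,P_y) = 15·P_y/P_x, independent of income; and y* = (M − 15·P_y)/P_y.
Set x* = 21.6 in the demand function and solve for P_x: P_x = 5.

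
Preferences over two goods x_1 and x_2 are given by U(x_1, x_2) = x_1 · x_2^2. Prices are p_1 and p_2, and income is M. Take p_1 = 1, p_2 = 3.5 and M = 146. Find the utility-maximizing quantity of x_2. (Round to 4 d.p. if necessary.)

x_2* = 27.8095

Demand: x_1*(p_1,p_2,M) = 1/3·M/p_1 and x_2* = 2/3·M/p_2.
At p_1=1, p_2=3.5, M=146: x_2* = 2/3·146/3.5 = 27.8095.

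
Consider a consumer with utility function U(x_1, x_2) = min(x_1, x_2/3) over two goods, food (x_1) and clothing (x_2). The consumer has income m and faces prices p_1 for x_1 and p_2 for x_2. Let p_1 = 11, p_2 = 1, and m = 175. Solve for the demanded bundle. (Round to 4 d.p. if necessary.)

x_1* = 12.5, x_2* = 37.5

With perfect complements, no substitution: consume in ratio x_1:x_2 = 1:3.
Budget: p_1·x_1 + p_2·3·x_1 = m, so (p_1 + 3·p_2)·x_1 = m.
Demand: x_1*(p_1,p_2,m) = m/(p_1 + 3·p_2), x_2* = 3·m/(p_1 + 3·p_2).
Here 11 + 3·1 = 14, giving x_1* = 12.5 and x_2* = 37.5.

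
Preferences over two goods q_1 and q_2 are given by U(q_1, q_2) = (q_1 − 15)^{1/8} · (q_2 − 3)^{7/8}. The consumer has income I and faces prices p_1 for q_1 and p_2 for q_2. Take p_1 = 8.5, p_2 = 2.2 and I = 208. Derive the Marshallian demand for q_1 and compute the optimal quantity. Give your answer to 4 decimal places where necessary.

After buying the subsistence bundle (15, 3), a share 0.125 of the remaining income goes to q_1: q_1* = 15 + 0.125·(I − 15p_1 − 3p_2)/p_1.
Discretionary income = 208 − 15·8.5 − 3·2.2 = 73.9; q_1* = 15 + 0.125·73.9/8.5 = 16.0868.

q_1* = 16.0868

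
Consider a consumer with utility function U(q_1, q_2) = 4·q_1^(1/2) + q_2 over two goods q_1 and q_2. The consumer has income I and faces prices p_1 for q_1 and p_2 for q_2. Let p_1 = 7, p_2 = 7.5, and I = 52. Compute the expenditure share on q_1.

share on q_1 = 0.6181

Thus q_1* = (2·p_2/p_1)² — independent of I — with the rest of income spent on q_2.
Plugging in: q_1* = (2·7.5/7)² = 4.5918, q_2* = 2.6476.
Expenditure on q_1: 7·4.5918 = 32.1429; share = 0.6181.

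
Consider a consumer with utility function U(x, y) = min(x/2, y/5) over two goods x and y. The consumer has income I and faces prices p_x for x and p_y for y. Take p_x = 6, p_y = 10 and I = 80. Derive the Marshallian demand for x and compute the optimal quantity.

x* = 2.5806

Leontief preferences: the optimum is at the kink where x/2 = y/5, i.e. y = (5/2)·x.
Budget: p_x·x + p_y·(5/2)·x = I, so (2·p_x + 5·p_y)·x = 2·I.
Demand: x*(p_x,p_y,I) = 2·I/(2·p_x + 5·p_y), y* = 5·I/(2·p_x + 5·p_y).
Here 2·6 + 5·10 = 62, giving x* = 2.5806.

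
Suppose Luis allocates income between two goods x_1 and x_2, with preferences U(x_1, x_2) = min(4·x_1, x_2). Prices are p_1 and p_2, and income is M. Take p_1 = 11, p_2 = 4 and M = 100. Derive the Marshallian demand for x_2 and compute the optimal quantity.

x_2* = 14.8148

Leontief preferences: the optimum is at the kink where x_1/1 = x_2/4, i.e. x_2 = 4·x_1.
Budget: p_1·x_1 + p_2·4·x_1 = M, so (p_1 + 4·p_2)·x_1 = M.
Demand: x_1*(p_1,p_2,M) = M/(p_1 + 4·p_2), x_2* = 4·M/(p_1 + 4·p_2).
Here 11 + 4·4 = 27, giving x_2* = 14.8148.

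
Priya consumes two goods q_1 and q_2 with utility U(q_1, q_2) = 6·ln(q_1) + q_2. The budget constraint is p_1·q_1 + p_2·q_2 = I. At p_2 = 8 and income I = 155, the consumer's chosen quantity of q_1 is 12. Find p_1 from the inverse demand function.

p_1 = 4

MU_q_1 = 6/q_1, MU_q_2 = 1. Tangency: 6/q_1 = p_1/p_2.
So q_1*(p_1,p_2) = 6·p_2/p_1, independent of income; and q_2* = (I − 6·p_2)/p_2.
Set q_1* = 12 in the demand function and solve for p_1: p_1 = 4.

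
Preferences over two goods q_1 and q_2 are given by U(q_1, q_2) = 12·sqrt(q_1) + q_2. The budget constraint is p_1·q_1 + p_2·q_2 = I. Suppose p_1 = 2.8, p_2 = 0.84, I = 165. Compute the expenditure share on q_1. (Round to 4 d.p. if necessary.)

Set MRS = p_1/p_2: 6·q_1^(−1/2) = p_1/p_2.
Solve: √q_1 = 6·p_2/p_1, so q_1*(p_1,p_2) = (6·p_2/p_1)², and q_2* = (I − p_1·q_1*)/p_2.
Plugging in: q_1* = (6·0.84/2.8)² = 3.24, q_2* = 185.6286.
Expenditure on q_1: 2.8·3.24 = 9.072; share = 0.055.

share on q_1 = 0.055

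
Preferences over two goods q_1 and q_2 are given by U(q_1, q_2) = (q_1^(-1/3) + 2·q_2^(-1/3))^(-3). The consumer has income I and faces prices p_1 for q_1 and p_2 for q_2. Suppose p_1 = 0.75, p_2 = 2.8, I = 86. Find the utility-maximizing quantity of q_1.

From the CES first-order condition, (1/2)·(q_2/q_1)^(4/3) = p_1/p_2.
Hence q_2/q_1 = (2·p_1/p_2)^(1/(4/3)), i.e. raised to the 0.75 power.
Substitute q_2 = (q_2/q_1)·q_1 into the budget: q_1* = I/(p_1 + p_2·(q_2/q_1)).
Numerically q_2/q_1 = 0.626181, so q_1* = 86/(0.75 + 2.8·0.626181) = 34.3546.

q_1* = 34.3546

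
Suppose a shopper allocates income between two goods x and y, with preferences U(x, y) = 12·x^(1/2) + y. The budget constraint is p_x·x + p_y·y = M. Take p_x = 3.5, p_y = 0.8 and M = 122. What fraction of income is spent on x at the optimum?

share on x = 0.054

Utility is quasi-linear in y; the FOC for x is 6/√x = p_x/p_y.
Solve: √x = 6·p_y/p_x, so x*(p_x,p_y) = (6·p_y/p_x)², and y* = (M − p_x·x*)/p_y.
Plugging in: x* = (6·0.8/3.5)² = 1.8808, y* = 144.2714.
Expenditure on x: 3.5·1.8808 = 6.5829; share = 0.054.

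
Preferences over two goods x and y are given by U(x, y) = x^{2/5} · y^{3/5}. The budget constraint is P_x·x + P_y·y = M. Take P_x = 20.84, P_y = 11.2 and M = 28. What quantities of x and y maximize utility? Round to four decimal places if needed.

x* = 0.5374, y* = 1.5

At P_x=20.84, P_y=11.2, M=28: x* = 0.4·28/20.84 = 0.5374, y* = 1.5.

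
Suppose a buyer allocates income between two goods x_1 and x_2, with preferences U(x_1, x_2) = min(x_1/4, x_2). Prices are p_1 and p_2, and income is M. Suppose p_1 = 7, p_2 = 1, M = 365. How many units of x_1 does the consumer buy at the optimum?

Leontief preferences: the optimum is at the kink where x_1/4 = x_2/1, i.e. x_2 = (1/4)·x_1.
Budget: p_1·x_1 + p_2·(1/4)·x_1 = M, so (4·p_1 + p_2)·x_1 = 4·M.
Demand: x_1*(p_1,p_2,M) = 4·M/(4·p_1 + p_2), x_2* = M/(4·p_1 + p_2).
Here 4·7 + 1 = 29, giving x_1* = 50.3448.

x_1* = 50.3448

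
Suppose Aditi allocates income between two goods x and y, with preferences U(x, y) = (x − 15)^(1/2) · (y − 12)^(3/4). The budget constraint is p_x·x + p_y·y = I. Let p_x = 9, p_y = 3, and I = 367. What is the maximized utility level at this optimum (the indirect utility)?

Let x' = x−15, y' = y−12. MRS = (2/3)·y'/x' = p_x/p_y.
After buying the subsistence bundle (15, 12), a share 0.4 of the remaining income goes to x: x* = 15 + 0.4·(I − 15p_x − 12p_y)/p_x.
Discretionary income = 367 − 15·9 − 12·3 = 196; x* = 15 + 0.4·196/9 = 23.7111; y* = 12 + 0.6·196/3 = 51.2.
Utility at the optimum: U(23.7111, 51.2) = 46.2382.

V = 46.2382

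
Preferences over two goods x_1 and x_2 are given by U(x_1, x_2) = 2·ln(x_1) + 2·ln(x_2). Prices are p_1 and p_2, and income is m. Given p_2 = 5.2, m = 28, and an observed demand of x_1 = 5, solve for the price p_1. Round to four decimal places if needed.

p_1 = 2.8

The MRS is x_2/x_1. Set MRS = p_1/p_2.
Rearranging, p_2·x_2 = p_1·x_1. Substituting into the budget gives p_1·x_1·(1 + 1) = m.
Demand: x_1*(p_1,p_2,m) = 0.5·m/p_1 and x_2* = 0.5·m/p_2.
Set x_1* = 5 in the demand function and solve for p_1: p_1 = 2.8.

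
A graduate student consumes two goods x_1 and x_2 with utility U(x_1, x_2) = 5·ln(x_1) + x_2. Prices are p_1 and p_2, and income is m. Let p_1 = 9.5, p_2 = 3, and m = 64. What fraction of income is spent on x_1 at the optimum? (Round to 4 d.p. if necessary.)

MU_x_1 = 5/x_1, MU_x_2 = 1. Tangency: 5/x_1 = p_1/p_2.
So x_1*(p_1,p_2) = 5·p_2/p_1, independent of income; and x_2* = (m − 5·p_2)/p_2.
At the given prices: x_1* = 5·3/9.5 = 1.5789, and x_2* = 16.3333.
Expenditure on x_1: 9.5·1.5789 = 15; share = 0.2344.

share on x_1 = 0.2344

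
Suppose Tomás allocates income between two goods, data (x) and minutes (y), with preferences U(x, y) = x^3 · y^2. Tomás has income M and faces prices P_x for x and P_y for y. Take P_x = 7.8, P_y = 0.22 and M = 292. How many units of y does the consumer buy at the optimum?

y* = 530.9091

MU_x/MU_y = (3·y)/(2·x); tangency sets this equal to P_x/P_y.
Rearranging, P_y·y = (2/3)·P_x·x. Substituting into the budget gives P_x·x·(1 + (2/3)) = M.
Demand: x*(P_x,P_y,M) = 0.6·M/P_x and y* = 0.4·M/P_y.
At P_x=7.8, P_y=0.22, M=292: y* = 0.4·292/0.22 = 530.9091.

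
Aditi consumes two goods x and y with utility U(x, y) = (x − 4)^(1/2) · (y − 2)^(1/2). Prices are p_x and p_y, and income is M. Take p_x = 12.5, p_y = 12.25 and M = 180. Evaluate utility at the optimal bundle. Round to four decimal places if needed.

Let x' = x−4, y' = y−2. MRS = y'/x' = p_x/p_y.
After buying the subsistence bundle (4, 2), a share 0.5 of the remaining income goes to x: x* = 4 + 0.5·(M − 4p_x − 2p_y)/p_x.
Discretionary income = 180 − 4·12.5 − 2·12.25 = 105.5; x* = 4 + 0.5·105.5/12.5 = 8.22; y* = 2 + 0.5·105.5/12.25 = 6.3061.
Utility at the optimum: U(8.22, 6.3061) = 4.2628.

V = 4.2628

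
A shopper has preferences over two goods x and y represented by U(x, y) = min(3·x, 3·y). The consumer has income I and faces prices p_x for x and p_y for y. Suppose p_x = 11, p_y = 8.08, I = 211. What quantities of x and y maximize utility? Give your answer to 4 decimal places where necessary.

x* = 11.0587, y* = 11.0587

With perfect complements, no substitution: consume in ratio x:y = 3:3.
Budget: p_x·x + p_y·x = I, so (3·p_x + 3·p_y)·x = 3·I.
Demand: x*(p_x,p_y,I) = 3·I/(3·p_x + 3·p_y), y* = 3·I/(3·p_x + 3·p_y).
Here 3·11 + 3·8.08 = 57.24, giving x* = 11.0587 and y* = 11.0587.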